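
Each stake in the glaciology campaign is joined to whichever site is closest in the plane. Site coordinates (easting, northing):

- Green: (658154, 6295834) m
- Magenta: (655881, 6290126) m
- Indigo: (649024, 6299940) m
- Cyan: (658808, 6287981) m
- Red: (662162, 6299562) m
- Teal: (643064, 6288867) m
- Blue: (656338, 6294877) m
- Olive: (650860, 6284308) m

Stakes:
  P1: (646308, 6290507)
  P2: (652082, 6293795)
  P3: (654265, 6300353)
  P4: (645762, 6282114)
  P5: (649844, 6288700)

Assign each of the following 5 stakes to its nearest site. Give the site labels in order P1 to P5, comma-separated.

P1 → Teal (d²=13213136.00)
P2 → Blue (d²=19284260.00)
P3 → Indigo (d²=27638650.00)
P4 → Olive (d²=30803240.00)
P5 → Olive (d²=20321920.00)

Teal, Blue, Indigo, Olive, Olive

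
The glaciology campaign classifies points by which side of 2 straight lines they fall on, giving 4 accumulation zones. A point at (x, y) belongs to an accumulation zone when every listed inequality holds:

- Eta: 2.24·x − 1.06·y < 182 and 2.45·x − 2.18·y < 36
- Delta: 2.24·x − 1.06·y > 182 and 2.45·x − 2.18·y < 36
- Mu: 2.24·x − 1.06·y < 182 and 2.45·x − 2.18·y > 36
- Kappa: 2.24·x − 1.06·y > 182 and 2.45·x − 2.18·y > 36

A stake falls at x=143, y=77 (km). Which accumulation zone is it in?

2.24·143 − 1.06·77 = 238.700, which is > 182
2.45·143 − 2.18·77 = 182.490, which is > 36
This sign pattern matches Kappa.

Kappa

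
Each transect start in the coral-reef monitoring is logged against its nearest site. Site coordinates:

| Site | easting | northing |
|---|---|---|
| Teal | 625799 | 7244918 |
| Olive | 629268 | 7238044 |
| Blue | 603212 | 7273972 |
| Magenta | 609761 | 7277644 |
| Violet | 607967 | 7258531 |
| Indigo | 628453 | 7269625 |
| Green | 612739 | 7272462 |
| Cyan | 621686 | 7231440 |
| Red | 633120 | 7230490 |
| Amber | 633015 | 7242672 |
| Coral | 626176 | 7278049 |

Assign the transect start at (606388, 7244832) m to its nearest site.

Squared distances to each site:
Teal: 376794317.000; Olive: 569571344.000; Blue: 859226576.000; Magenta: 1088004473.000; Violet: 190155842.000; Indigo: 1101557074.000; Green: 803752101.000; Cyan: 413374468.000; Red: 920292788.000; Amber: 713662729.000; Coral: 1494934033.000.
Minimum at Violet.

Violet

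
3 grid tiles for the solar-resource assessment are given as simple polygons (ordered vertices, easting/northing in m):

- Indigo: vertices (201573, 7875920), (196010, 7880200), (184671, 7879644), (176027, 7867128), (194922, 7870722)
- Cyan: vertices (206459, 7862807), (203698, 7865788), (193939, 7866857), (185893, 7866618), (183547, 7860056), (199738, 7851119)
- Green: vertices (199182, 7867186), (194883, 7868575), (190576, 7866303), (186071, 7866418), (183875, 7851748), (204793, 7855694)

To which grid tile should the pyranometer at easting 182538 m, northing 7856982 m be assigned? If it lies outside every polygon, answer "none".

Cast a ray rightward from (182538, 7856982). For each polygon, the edges (by vertex number in listed order) whose endpoints lie on opposite sides of northing = 7856982, where each meets that height, and whether that is right or left of the point:
Indigo: no edge straddles that height → 0 crossings.
Cyan: 5–6 at easting≈189116.1 (right), 6–1 at easting≈203109.4 (right) → 2 crossings.
Green: 4–5 at easting≈184658.5 (right), 6–1 at easting≈204164.1 (right) → 2 crossings.
All counts are even, so the point lies outside every listed polygon.

none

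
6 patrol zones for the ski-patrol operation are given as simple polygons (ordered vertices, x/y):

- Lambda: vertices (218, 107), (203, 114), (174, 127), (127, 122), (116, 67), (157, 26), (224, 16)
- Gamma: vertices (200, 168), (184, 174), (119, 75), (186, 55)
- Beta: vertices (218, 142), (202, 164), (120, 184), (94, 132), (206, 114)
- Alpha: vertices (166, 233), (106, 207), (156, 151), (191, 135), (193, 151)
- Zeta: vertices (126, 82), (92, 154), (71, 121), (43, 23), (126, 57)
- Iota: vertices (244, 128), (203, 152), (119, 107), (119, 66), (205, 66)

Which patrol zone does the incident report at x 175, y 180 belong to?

Cast a ray rightward from (175, 180). For each polygon, the edges (by vertex number in listed order) whose endpoints lie on opposite sides of y = 180, where each meets that height, and whether that is right or left of the point:
Lambda: no edge straddles that height → 0 crossings.
Gamma: no edge straddles that height → 0 crossings.
Beta: 2–3 at x≈136.4 (left), 3–4 at x≈118.0 (left) → 0 crossings.
Alpha: 2–3 at x≈130.1 (left), 5–1 at x≈183.5 (right) → 1 crossing.
Zeta: no edge straddles that height → 0 crossings.
Iota: no edge straddles that height → 0 crossings.
Only Alpha has an odd count, so the point is inside Alpha.

Alpha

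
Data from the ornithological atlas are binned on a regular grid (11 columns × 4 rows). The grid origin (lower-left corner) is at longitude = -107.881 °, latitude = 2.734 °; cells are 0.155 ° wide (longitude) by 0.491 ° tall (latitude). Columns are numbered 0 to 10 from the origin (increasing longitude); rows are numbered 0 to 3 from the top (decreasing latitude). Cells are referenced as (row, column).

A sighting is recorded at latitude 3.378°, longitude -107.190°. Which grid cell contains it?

(2, 4)

Column index: ⌊(-107.190 − -107.881) / 0.155⌋ = ⌊4.458⌋ = 4
Row offset from origin: ⌊(3.378 − 2.734) / 0.491⌋ = ⌊1.312⌋ = 1 → row 2 (counted from top)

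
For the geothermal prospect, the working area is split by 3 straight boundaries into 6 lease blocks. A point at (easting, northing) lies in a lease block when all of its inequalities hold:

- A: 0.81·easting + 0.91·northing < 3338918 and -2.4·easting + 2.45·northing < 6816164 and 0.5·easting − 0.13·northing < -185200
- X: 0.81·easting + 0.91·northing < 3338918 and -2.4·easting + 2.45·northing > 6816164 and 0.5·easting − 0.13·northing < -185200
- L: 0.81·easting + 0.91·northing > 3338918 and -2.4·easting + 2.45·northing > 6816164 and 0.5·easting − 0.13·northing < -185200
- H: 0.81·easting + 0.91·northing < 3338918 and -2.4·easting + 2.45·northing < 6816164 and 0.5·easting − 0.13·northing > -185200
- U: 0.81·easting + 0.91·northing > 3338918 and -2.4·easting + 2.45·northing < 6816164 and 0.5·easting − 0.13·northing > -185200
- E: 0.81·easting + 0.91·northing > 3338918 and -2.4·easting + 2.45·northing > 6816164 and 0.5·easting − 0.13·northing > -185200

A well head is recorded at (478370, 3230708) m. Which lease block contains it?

H

0.81·478370 + 0.91·3230708 = 3327423.980, which is < 3338918
-2.4·478370 + 2.45·3230708 = 6767146.600, which is < 6816164
0.5·478370 − 0.13·3230708 = -180807.040, which is > -185200
This sign pattern matches H.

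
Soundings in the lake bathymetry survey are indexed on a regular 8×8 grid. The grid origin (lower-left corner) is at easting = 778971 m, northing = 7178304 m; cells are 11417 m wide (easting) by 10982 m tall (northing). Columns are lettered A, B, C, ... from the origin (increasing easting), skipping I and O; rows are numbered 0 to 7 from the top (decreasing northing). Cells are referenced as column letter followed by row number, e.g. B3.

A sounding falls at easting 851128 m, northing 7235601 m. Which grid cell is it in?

G2

Column index: ⌊(851128 − 778971) / 11417⌋ = ⌊6.320⌋ = 6 → column G
Row offset from origin: ⌊(7235601 − 7178304) / 10982⌋ = ⌊5.217⌋ = 5 → row 2 (counted from top)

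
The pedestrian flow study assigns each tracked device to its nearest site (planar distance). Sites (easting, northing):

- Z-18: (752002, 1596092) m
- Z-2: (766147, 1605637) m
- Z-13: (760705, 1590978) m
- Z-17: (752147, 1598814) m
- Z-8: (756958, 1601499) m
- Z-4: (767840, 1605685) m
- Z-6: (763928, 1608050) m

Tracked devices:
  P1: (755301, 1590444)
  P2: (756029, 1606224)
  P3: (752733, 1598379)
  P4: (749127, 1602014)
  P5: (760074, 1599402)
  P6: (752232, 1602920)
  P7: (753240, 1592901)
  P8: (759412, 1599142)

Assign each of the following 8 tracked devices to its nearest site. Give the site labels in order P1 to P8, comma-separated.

P1 → Z-13 (d²=29488372.00)
P2 → Z-8 (d²=23188666.00)
P3 → Z-17 (d²=532621.00)
P4 → Z-17 (d²=19360400.00)
P5 → Z-8 (d²=14106865.00)
P6 → Z-17 (d²=16866461.00)
P7 → Z-18 (d²=11715125.00)
P8 → Z-8 (d²=11577565.00)

Z-13, Z-8, Z-17, Z-17, Z-8, Z-17, Z-18, Z-8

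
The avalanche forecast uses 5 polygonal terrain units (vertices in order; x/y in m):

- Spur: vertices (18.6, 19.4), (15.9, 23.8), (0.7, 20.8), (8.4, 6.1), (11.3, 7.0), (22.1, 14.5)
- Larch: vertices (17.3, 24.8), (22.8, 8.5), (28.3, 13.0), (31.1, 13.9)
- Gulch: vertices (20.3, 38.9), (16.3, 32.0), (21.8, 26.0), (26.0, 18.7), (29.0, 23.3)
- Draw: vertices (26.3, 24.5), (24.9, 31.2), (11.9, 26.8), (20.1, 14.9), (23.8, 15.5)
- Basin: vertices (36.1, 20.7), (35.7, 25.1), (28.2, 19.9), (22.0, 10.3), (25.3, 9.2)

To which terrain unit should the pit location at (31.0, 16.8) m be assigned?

Cast a ray rightward from (31.0, 16.8). For each polygon, the edges (by vertex number in listed order) whose endpoints lie on opposite sides of y = 16.8, where each meets that height, and whether that is right or left of the point:
Spur: 3–4 at x≈2.80 (left), 6–1 at x≈20.46 (left) → 0 crossings.
Larch: 1–2 at x≈20.00 (left), 4–1 at x≈27.43 (left) → 0 crossings.
Gulch: no edge straddles that height → 0 crossings.
Draw: 3–4 at x≈18.79 (left), 5–1 at x≈24.16 (left) → 0 crossings.
Basin: 3–4 at x≈26.20 (left), 5–1 at x≈32.44 (right) → 1 crossing.
Only Basin has an odd count, so the point is inside Basin.

Basin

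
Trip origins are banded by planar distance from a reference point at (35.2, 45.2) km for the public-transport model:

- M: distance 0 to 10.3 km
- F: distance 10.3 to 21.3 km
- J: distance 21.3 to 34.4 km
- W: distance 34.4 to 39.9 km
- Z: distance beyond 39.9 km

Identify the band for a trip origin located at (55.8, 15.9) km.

W

Distance = √((55.8−35.2)² + (15.9−45.2)²) = √(424.360 + 858.490) = 35.817 km.
34.4 ≤ 35.817 < 39.9 → W.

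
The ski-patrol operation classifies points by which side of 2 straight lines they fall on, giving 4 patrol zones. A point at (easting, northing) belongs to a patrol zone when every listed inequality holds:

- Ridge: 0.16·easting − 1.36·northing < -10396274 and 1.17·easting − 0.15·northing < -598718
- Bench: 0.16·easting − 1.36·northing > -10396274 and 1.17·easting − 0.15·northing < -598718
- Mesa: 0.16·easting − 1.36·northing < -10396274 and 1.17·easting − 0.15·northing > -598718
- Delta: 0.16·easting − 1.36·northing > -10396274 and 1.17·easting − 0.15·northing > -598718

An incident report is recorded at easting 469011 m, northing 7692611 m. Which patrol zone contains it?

0.16·469011 − 1.36·7692611 = -10386909.200, which is > -10396274
1.17·469011 − 0.15·7692611 = -605148.780, which is < -598718
This sign pattern matches Bench.

Bench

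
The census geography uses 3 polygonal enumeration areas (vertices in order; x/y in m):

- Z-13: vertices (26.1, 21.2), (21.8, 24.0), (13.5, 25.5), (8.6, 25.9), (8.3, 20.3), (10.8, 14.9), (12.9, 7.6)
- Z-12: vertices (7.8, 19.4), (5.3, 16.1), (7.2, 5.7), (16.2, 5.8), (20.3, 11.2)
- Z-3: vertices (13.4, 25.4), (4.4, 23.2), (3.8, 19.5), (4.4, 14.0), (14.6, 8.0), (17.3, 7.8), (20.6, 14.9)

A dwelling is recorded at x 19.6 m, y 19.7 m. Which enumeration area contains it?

Z-13

Cast a ray rightward from (19.6, 19.7). For each polygon, the edges (by vertex number in listed order) whose endpoints lie on opposite sides of y = 19.7, where each meets that height, and whether that is right or left of the point:
Z-13: 5–6 at x≈8.58 (left), 7–1 at x≈24.64 (right) → 1 crossing.
Z-12: no edge straddles that height → 0 crossings.
Z-3: 2–3 at x≈3.83 (left), 7–1 at x≈17.31 (left) → 0 crossings.
Only Z-13 has an odd count, so the point is inside Z-13.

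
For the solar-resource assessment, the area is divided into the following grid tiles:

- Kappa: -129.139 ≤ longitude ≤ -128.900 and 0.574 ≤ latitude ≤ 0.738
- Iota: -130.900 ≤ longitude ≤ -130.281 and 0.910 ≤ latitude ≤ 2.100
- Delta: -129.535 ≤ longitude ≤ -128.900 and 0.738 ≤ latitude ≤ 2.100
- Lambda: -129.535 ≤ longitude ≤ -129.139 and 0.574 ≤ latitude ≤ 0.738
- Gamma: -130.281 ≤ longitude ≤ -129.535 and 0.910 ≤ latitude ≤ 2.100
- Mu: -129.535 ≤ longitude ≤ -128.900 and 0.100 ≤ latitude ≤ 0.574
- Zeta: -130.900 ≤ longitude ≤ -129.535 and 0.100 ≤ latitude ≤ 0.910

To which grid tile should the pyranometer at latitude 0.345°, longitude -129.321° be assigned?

Mu

The point has longitude = -129.321 and latitude = 0.345.
Only Mu satisfies -129.535 ≤ longitude ≤ -128.900 and 0.100 ≤ latitude ≤ 0.574.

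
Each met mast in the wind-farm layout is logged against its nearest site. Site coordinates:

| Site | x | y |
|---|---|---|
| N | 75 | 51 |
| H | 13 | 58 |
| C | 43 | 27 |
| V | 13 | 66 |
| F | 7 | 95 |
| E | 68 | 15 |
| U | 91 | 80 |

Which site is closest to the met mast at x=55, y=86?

U

Squared distances to each site:
N: 1625.000; H: 2548.000; C: 3625.000; V: 2164.000; F: 2385.000; E: 5210.000; U: 1332.000.
Minimum at U.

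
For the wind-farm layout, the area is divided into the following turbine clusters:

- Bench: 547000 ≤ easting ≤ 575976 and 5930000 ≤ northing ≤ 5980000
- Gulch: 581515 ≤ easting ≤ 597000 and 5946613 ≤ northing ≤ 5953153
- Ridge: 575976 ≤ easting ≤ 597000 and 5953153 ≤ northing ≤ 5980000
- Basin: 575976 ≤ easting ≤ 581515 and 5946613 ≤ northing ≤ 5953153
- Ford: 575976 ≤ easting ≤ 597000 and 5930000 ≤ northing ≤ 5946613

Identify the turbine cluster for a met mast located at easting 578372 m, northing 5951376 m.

Basin

The point has easting = 578372 and northing = 5951376.
Only Basin satisfies 575976 ≤ easting ≤ 581515 and 5946613 ≤ northing ≤ 5953153.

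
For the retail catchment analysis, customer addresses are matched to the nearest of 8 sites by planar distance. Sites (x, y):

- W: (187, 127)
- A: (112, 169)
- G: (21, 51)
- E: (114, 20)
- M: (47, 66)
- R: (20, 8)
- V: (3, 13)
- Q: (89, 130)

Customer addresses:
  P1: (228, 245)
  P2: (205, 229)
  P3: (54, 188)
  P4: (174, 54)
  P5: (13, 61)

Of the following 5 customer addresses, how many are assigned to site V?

P1 → W
P2 → W
P3 → A
P4 → E
P5 → G
0 of the 5 go to V.

0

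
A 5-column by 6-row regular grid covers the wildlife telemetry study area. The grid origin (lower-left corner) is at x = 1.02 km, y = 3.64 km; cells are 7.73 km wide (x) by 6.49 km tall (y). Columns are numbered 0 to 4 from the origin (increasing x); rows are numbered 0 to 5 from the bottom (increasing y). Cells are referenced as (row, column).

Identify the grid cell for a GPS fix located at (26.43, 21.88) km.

(2, 3)

Column index: ⌊(26.43 − 1.02) / 7.73⌋ = ⌊3.287⌋ = 3
Row offset from origin: ⌊(21.88 − 3.64) / 6.49⌋ = ⌊2.810⌋ = 2 → row 2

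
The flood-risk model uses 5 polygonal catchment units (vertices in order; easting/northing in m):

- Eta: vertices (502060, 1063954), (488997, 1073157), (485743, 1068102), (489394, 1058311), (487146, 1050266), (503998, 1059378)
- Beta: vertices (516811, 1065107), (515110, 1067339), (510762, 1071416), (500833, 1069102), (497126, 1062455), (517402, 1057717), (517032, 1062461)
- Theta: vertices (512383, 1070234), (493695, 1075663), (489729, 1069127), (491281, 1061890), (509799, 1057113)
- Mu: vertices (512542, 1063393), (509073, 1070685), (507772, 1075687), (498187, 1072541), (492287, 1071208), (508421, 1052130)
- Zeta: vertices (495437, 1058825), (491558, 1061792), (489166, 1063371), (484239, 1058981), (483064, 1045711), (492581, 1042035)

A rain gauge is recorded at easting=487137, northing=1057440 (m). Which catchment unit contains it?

Zeta

Cast a ray rightward from (487137, 1057440). For each polygon, the edges (by vertex number in listed order) whose endpoints lie on opposite sides of northing = 1057440, where each meets that height, and whether that is right or left of the point:
Eta: 4–5 at easting≈489150.6 (right), 5–6 at easting≈500413.8 (right) → 2 crossings.
Beta: no edge straddles that height → 0 crossings.
Theta: 4–5 at easting≈508531.4 (right), 5–1 at easting≈509863.4 (right) → 2 crossings.
Mu: 5–6 at easting≈503930.4 (right), 6–1 at easting≈510363.9 (right) → 2 crossings.
Zeta: 4–5 at easting≈484102.6 (left), 6–1 at easting≈495201.4 (right) → 1 crossing.
Only Zeta has an odd count, so the point is inside Zeta.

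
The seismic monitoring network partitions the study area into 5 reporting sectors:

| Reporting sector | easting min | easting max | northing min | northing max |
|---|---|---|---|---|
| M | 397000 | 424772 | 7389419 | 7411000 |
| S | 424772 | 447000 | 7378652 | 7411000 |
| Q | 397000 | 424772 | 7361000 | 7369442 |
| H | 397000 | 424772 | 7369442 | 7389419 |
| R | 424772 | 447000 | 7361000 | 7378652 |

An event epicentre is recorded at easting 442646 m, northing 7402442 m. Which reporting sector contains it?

S

The point has easting = 442646 and northing = 7402442.
Only S satisfies 424772 ≤ easting ≤ 447000 and 7378652 ≤ northing ≤ 7411000.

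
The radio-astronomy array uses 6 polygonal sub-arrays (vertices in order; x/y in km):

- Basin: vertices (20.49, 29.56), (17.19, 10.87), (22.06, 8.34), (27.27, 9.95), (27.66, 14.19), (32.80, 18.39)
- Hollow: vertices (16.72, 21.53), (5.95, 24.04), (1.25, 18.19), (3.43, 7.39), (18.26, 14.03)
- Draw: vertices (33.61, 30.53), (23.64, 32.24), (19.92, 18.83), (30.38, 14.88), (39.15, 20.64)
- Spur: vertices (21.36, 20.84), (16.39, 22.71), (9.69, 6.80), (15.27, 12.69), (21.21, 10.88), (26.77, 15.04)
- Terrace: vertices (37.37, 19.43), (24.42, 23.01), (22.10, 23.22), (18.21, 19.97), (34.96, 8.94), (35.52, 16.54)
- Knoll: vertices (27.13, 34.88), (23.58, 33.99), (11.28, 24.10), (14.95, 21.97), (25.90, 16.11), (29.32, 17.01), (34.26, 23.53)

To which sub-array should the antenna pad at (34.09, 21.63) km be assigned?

Draw

Cast a ray rightward from (34.09, 21.63). For each polygon, the edges (by vertex number in listed order) whose endpoints lie on opposite sides of y = 21.63, where each meets that height, and whether that is right or left of the point:
Basin: 1–2 at x≈19.090 (left), 6–1 at x≈29.229 (left) → 0 crossings.
Hollow: 1–2 at x≈16.291 (left), 2–3 at x≈4.014 (left) → 0 crossings.
Draw: 2–3 at x≈20.697 (left), 5–1 at x≈38.595 (right) → 1 crossing.
Spur: 1–2 at x≈19.260 (left), 2–3 at x≈15.935 (left) → 0 crossings.
Terrace: 1–2 at x≈29.412 (left), 3–4 at x≈20.197 (left) → 0 crossings.
Knoll: 4–5 at x≈15.585 (left), 6–7 at x≈32.820 (left) → 0 crossings.
Only Draw has an odd count, so the point is inside Draw.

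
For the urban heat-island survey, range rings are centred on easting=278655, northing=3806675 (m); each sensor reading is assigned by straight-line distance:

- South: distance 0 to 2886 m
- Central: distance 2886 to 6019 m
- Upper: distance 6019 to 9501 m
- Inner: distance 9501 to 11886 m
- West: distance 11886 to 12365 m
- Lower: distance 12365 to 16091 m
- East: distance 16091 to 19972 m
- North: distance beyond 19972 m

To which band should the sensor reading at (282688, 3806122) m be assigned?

Central

Distance = √((282688−278655)² + (3806122−3806675)²) = √(16265089.000 + 305809.000) = 4070.737 m.
2886 ≤ 4070.737 < 6019 → Central.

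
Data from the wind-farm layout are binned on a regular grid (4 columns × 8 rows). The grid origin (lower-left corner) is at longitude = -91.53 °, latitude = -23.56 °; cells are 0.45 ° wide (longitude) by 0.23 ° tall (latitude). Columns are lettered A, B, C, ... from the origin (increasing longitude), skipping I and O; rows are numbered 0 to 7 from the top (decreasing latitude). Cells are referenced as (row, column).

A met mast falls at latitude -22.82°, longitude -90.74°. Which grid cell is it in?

Column index: ⌊(-90.74 − -91.53) / 0.45⌋ = ⌊1.756⌋ = 1 → column B
Row offset from origin: ⌊(-22.82 − -23.56) / 0.23⌋ = ⌊3.217⌋ = 3 → row 4 (counted from top)

(4, B)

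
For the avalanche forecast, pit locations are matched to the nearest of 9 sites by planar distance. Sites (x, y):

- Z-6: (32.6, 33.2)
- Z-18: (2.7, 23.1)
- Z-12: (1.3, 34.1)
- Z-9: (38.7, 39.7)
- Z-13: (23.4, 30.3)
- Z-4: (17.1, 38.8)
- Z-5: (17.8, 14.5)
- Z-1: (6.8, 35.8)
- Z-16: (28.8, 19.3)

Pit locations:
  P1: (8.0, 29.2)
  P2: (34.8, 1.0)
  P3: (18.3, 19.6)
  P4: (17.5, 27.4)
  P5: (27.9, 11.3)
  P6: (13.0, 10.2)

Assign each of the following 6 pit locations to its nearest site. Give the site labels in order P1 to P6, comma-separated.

Z-1, Z-16, Z-5, Z-13, Z-16, Z-5

P1 → Z-1 (d²=45.00)
P2 → Z-16 (d²=370.89)
P3 → Z-5 (d²=26.26)
P4 → Z-13 (d²=43.22)
P5 → Z-16 (d²=64.81)
P6 → Z-5 (d²=41.53)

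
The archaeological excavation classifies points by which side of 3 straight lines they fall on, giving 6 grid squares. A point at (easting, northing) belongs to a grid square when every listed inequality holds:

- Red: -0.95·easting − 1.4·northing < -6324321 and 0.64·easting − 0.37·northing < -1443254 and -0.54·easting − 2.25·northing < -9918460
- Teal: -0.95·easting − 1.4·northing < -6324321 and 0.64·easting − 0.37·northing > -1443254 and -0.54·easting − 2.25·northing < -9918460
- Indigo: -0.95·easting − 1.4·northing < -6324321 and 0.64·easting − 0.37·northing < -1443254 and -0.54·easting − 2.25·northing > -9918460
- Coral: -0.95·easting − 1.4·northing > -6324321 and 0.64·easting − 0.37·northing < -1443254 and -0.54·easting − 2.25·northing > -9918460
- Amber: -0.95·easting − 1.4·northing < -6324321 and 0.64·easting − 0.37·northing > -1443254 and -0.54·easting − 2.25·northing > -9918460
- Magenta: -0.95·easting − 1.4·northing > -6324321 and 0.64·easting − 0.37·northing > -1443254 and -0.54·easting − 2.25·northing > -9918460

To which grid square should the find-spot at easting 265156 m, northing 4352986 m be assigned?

-0.95·265156 − 1.4·4352986 = -6346078.600, which is < -6324321
0.64·265156 − 0.37·4352986 = -1440904.980, which is > -1443254
-0.54·265156 − 2.25·4352986 = -9937402.740, which is < -9918460
This sign pattern matches Teal.

Teal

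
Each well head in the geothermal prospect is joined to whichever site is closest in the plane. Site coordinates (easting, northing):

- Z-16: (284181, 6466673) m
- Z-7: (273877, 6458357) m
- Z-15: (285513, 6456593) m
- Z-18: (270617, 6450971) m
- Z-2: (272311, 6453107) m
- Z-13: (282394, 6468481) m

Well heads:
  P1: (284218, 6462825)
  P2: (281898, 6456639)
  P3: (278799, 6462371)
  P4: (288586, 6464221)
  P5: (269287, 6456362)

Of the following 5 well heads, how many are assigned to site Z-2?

1

P1 → Z-16
P2 → Z-15
P3 → Z-7
P4 → Z-16
P5 → Z-2
1 of the 5 goes to Z-2.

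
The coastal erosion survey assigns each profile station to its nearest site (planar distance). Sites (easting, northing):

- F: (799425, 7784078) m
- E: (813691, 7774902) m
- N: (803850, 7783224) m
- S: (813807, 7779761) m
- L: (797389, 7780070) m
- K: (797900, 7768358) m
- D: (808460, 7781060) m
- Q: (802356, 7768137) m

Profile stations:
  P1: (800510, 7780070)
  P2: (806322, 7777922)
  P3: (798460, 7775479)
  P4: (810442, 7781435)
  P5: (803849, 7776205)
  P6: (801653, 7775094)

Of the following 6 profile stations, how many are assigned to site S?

0

P1 → L
P2 → D
P3 → L
P4 → D
P5 → D
P6 → L
0 of the 6 go to S.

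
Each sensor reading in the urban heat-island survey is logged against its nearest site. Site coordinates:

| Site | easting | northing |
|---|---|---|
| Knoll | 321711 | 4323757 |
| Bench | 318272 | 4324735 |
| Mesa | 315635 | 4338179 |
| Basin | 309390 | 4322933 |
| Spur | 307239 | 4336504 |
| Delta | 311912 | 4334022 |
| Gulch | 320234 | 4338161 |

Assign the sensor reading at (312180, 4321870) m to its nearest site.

Basin

Squared distances to each site:
Knoll: 94400730.000; Bench: 45320689.000; Mesa: 277920506.000; Basin: 8914069.000; Spur: 238567437.000; Delta: 147742928.000; Gulch: 330263597.000.
Minimum at Basin.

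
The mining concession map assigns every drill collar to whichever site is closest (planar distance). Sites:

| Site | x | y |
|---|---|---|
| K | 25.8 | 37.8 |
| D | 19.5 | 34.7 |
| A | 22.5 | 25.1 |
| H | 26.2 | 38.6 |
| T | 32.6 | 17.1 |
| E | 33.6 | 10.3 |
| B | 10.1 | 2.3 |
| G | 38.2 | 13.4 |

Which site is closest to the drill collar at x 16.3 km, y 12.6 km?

Squared distances to each site:
K: 725.290; D: 498.650; A: 194.690; H: 774.010; T: 285.940; E: 304.580; B: 144.530; G: 480.250.
Minimum at B.

B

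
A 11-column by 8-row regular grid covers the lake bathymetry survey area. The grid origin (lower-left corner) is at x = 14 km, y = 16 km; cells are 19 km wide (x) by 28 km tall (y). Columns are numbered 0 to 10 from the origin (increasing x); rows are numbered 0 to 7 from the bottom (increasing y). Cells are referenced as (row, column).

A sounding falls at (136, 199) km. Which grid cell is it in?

Column index: ⌊(136 − 14) / 19⌋ = ⌊6.421⌋ = 6
Row offset from origin: ⌊(199 − 16) / 28⌋ = ⌊6.536⌋ = 6 → row 6

(6, 6)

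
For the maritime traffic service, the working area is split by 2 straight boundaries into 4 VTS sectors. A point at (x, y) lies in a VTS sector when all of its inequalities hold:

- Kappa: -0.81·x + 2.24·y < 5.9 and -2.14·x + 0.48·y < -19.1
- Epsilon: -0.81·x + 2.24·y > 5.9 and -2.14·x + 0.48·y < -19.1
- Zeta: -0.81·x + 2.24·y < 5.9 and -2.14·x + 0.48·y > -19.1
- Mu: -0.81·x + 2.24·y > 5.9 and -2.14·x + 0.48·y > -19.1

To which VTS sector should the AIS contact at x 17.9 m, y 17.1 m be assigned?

-0.81·17.9 + 2.24·17.1 = 23.805, which is > 5.9
-2.14·17.9 + 0.48·17.1 = -30.098, which is < -19.1
This sign pattern matches Epsilon.

Epsilon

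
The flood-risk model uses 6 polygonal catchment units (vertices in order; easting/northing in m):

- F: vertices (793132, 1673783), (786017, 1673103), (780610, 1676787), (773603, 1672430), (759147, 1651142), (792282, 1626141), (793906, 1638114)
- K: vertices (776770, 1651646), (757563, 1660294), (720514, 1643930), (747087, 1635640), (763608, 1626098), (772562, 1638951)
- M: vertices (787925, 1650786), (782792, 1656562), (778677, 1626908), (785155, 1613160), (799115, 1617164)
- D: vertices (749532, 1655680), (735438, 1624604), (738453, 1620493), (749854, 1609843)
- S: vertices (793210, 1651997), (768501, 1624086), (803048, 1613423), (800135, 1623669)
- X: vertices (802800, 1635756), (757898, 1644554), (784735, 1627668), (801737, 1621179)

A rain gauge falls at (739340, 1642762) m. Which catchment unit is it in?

K

Cast a ray rightward from (739340, 1642762). For each polygon, the edges (by vertex number in listed order) whose endpoints lie on opposite sides of northing = 1642762, where each meets that height, and whether that is right or left of the point:
F: 5–6 at easting≈770253.4 (right), 7–1 at easting≈793805.1 (right) → 2 crossings.
K: 3–4 at easting≈724257.9 (left), 6–1 at easting≈773825.2 (right) → 1 crossing.
M: 2–3 at easting≈780877.0 (right), 5–1 at easting≈790595.5 (right) → 2 crossings.
D: 1–2 at easting≈743673.3 (right), 4–1 at easting≈749622.7 (right) → 2 crossings.
S: 1–2 at easting≈785034.5 (right), 4–1 at easting≈795467.6 (right) → 2 crossings.
X: 1–2 at easting≈767043.8 (right), 2–3 at easting≈760746.0 (right) → 2 crossings.
Only K has an odd count, so the point is inside K.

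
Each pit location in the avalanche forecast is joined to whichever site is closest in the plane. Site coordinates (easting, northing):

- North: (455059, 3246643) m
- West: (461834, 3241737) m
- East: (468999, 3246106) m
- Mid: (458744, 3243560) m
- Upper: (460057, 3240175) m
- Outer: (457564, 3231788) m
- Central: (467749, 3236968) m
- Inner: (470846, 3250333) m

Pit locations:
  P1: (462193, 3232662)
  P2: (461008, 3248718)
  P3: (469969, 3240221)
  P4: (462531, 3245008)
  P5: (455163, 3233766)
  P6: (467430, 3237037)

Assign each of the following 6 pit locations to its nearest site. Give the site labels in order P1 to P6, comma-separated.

Outer, Mid, Central, West, Outer, Central

P1 → Outer (d²=22191517.00)
P2 → Mid (d²=31730660.00)
P3 → Central (d²=15510409.00)
P4 → West (d²=11185250.00)
P5 → Outer (d²=9677285.00)
P6 → Central (d²=106522.00)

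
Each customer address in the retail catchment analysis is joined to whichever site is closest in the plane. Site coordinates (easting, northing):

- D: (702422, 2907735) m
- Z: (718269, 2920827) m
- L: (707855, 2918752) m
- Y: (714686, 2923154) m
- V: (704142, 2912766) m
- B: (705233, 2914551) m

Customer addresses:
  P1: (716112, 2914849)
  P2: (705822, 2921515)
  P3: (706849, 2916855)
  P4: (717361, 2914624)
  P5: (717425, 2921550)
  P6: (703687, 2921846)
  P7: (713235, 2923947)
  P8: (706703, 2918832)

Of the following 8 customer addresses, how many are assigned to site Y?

P1 → Z
P2 → L
P3 → L
P4 → Z
P5 → Z
P6 → L
P7 → Y
P8 → L
1 of the 8 goes to Y.

1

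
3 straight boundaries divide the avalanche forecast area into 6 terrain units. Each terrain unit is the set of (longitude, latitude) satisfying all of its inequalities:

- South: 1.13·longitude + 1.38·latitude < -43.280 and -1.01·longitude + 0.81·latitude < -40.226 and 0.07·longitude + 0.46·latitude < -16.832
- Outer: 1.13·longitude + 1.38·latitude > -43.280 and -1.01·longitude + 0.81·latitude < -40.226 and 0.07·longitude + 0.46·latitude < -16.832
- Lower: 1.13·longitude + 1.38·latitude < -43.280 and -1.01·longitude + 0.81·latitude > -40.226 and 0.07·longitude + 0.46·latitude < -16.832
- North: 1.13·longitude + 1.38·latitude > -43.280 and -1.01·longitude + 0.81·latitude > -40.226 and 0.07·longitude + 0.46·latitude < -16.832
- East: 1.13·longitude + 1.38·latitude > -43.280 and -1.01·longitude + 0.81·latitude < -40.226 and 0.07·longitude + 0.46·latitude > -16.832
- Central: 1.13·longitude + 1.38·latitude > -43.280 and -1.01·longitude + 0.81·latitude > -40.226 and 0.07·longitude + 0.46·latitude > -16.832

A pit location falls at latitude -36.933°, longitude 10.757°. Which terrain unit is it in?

East

1.13·10.757 + 1.38·-36.933 = -38.812, which is > -43.280
-1.01·10.757 + 0.81·-36.933 = -40.780, which is < -40.226
0.07·10.757 + 0.46·-36.933 = -16.236, which is > -16.832
This sign pattern matches East.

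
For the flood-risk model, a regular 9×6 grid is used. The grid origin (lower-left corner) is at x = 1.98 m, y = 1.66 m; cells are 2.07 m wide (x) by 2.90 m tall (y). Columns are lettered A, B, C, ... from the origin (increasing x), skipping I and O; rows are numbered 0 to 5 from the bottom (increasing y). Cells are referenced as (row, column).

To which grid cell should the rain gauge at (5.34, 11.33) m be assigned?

(3, B)

Column index: ⌊(5.34 − 1.98) / 2.07⌋ = ⌊1.623⌋ = 1 → column B
Row offset from origin: ⌊(11.33 − 1.66) / 2.90⌋ = ⌊3.334⌋ = 3 → row 3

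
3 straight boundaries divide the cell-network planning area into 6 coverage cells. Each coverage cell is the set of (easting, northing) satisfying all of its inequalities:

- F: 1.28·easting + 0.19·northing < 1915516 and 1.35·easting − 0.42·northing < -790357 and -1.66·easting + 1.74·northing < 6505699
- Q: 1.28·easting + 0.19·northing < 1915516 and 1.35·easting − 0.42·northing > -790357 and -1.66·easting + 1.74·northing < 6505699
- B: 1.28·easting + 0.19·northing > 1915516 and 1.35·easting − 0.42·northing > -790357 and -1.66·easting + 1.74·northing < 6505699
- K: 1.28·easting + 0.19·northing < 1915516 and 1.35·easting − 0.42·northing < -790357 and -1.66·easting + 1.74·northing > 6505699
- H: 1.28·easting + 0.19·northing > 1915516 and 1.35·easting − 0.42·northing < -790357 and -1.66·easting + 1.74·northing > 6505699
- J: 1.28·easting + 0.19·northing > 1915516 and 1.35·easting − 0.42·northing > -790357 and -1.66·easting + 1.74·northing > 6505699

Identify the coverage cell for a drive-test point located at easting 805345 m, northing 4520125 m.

1.28·805345 + 0.19·4520125 = 1889665.350, which is < 1915516
1.35·805345 − 0.42·4520125 = -811236.750, which is < -790357
-1.66·805345 + 1.74·4520125 = 6528144.800, which is > 6505699
This sign pattern matches K.

K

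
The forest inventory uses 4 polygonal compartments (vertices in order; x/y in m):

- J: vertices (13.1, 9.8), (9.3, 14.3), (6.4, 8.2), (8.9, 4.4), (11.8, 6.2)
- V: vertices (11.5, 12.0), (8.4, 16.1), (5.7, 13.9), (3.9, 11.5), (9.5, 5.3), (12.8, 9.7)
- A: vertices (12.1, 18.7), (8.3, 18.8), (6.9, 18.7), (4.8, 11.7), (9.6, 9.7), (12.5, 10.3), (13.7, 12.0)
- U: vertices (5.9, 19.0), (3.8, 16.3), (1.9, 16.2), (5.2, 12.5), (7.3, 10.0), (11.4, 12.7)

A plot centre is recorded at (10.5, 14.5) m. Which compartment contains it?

Cast a ray rightward from (10.5, 14.5). For each polygon, the edges (by vertex number in listed order) whose endpoints lie on opposite sides of y = 14.5, where each meets that height, and whether that is right or left of the point:
J: no edge straddles that height → 0 crossings.
V: 1–2 at x≈9.61 (left), 2–3 at x≈6.44 (left) → 0 crossings.
A: 3–4 at x≈5.64 (left), 7–1 at x≈13.10 (right) → 1 crossing.
U: 3–4 at x≈3.42 (left), 6–1 at x≈9.83 (left) → 0 crossings.
Only A has an odd count, so the point is inside A.

A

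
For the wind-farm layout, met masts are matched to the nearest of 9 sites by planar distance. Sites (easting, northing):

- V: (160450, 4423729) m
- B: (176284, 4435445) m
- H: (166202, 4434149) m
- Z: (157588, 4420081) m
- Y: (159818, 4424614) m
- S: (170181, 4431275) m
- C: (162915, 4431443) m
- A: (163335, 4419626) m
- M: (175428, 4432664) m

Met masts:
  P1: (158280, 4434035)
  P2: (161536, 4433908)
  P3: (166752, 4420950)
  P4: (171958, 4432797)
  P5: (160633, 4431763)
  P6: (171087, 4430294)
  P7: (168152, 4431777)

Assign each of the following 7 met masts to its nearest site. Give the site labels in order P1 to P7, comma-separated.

P1 → C (d²=28201689.00)
P2 → C (d²=7977866.00)
P3 → A (d²=13428865.00)
P4 → S (d²=5474213.00)
P5 → C (d²=5309924.00)
P6 → S (d²=1783197.00)
P7 → S (d²=4368845.00)

C, C, A, S, C, S, S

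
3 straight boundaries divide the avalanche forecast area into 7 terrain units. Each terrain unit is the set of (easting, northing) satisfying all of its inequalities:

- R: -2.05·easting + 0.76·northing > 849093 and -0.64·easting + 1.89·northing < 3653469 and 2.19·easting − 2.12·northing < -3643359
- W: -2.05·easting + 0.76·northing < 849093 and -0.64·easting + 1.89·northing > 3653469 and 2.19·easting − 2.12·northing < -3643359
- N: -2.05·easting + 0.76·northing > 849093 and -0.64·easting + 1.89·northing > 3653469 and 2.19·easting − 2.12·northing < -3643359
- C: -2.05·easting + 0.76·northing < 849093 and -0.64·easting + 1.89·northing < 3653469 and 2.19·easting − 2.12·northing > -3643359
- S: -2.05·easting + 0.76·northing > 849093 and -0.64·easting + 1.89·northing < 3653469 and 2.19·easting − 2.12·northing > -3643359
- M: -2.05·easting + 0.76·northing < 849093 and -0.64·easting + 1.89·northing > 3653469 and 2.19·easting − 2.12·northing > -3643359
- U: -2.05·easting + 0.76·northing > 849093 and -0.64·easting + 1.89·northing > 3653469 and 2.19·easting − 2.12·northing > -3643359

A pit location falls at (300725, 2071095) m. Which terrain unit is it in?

-2.05·300725 + 0.76·2071095 = 957545.950, which is > 849093
-0.64·300725 + 1.89·2071095 = 3721905.550, which is > 3653469
2.19·300725 − 2.12·2071095 = -3732133.650, which is < -3643359
This sign pattern matches N.

N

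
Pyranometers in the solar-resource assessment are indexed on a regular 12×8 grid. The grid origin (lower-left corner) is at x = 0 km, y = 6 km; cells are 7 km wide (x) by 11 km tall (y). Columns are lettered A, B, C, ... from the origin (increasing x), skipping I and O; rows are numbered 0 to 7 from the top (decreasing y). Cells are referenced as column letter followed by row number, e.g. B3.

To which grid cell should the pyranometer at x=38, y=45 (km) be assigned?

F4

Column index: ⌊(38 − 0) / 7⌋ = ⌊5.429⌋ = 5 → column F
Row offset from origin: ⌊(45 − 6) / 11⌋ = ⌊3.545⌋ = 3 → row 4 (counted from top)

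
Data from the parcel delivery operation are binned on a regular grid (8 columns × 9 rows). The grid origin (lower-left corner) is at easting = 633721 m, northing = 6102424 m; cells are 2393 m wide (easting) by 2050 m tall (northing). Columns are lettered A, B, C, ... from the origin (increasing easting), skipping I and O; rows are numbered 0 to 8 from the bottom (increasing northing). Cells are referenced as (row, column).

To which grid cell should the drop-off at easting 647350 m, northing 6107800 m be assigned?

Column index: ⌊(647350 − 633721) / 2393⌋ = ⌊5.695⌋ = 5 → column F
Row offset from origin: ⌊(6107800 − 6102424) / 2050⌋ = ⌊2.622⌋ = 2 → row 2

(2, F)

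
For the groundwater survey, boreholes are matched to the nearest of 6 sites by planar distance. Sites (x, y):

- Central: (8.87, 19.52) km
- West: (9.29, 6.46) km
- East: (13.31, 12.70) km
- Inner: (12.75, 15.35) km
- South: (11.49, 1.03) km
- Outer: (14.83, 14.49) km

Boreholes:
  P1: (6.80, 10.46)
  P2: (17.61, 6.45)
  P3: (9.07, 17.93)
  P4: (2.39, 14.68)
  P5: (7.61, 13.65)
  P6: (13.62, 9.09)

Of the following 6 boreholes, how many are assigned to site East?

2

P1 → West
P2 → East
P3 → Central
P4 → Central
P5 → Inner
P6 → East
2 of the 6 go to East.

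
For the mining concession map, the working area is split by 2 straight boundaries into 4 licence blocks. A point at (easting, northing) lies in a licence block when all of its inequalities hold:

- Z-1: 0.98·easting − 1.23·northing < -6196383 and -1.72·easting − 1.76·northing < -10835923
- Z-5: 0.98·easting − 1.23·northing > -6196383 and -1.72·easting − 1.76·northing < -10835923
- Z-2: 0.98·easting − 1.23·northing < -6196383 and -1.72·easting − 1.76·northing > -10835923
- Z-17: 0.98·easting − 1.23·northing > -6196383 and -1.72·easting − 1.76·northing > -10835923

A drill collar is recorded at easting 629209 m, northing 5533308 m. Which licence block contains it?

0.98·629209 − 1.23·5533308 = -6189344.020, which is > -6196383
-1.72·629209 − 1.76·5533308 = -10820861.560, which is > -10835923
This sign pattern matches Z-17.

Z-17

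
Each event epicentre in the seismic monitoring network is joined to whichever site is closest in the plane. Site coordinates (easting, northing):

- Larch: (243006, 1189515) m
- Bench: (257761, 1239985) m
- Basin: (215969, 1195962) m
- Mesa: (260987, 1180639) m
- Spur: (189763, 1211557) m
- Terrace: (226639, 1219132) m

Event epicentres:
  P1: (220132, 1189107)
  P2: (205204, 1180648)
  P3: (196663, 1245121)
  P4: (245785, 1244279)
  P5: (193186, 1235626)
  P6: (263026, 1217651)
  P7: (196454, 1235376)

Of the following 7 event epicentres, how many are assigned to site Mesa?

0

P1 → Basin
P2 → Basin
P3 → Spur
P4 → Bench
P5 → Spur
P6 → Bench
P7 → Spur
0 of the 7 go to Mesa.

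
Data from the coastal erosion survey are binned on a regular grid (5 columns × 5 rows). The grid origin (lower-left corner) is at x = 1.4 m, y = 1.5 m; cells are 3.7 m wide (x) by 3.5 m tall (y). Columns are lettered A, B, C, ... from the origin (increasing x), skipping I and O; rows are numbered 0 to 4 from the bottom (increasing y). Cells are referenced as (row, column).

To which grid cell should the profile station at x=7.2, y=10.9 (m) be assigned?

Column index: ⌊(7.2 − 1.4) / 3.7⌋ = ⌊1.568⌋ = 1 → column B
Row offset from origin: ⌊(10.9 − 1.5) / 3.5⌋ = ⌊2.686⌋ = 2 → row 2

(2, B)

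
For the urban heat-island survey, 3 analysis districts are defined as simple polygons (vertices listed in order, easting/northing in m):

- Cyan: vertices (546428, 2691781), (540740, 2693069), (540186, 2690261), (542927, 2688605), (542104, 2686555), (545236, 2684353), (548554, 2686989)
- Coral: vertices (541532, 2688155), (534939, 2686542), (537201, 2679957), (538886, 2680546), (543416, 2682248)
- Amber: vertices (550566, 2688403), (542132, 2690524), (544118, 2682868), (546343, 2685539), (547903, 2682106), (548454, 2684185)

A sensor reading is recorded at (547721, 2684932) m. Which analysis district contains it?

Amber

Cast a ray rightward from (547721, 2684932). For each polygon, the edges (by vertex number in listed order) whose endpoints lie on opposite sides of northing = 2684932, where each meets that height, and whether that is right or left of the point:
Cyan: 5–6 at easting≈544412.5 (left), 6–7 at easting≈545964.8 (left) → 0 crossings.
Coral: 2–3 at easting≈535492.0 (left), 5–1 at easting≈542560.0 (left) → 0 crossings.
Amber: 2–3 at easting≈543582.6 (left), 3–4 at easting≈545837.4 (left), 4–5 at easting≈546618.8 (left), 6–1 at easting≈548828.0 (right) → 1 crossing.
Only Amber has an odd count, so the point is inside Amber.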